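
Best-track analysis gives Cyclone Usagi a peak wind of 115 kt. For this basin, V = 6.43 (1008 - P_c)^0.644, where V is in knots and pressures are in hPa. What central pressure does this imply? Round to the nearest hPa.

ΔP = (V / 6.43)^(1/0.644) = (115/6.43)^1.553.
115/6.43 = 17.885; 17.885^1.553 ≈ 88.08 hPa.
P_c = 1008 − 88.08 = 919.92 ≈ 920 hPa.

920 hPa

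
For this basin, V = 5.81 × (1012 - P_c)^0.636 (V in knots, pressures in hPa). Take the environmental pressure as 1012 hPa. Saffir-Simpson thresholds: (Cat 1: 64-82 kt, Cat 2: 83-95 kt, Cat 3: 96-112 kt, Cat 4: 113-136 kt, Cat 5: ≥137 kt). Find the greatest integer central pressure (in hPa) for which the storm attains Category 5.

Category 5 begins at V = 137 kt.
Required ΔP = (137/5.81)^(1/0.636) = 23.580^1.572 ≈ 143.91 hPa.
P_c ≤ 1012 − 143.91 = 868.09, so the highest integer P_c is 868 hPa.

868 hPa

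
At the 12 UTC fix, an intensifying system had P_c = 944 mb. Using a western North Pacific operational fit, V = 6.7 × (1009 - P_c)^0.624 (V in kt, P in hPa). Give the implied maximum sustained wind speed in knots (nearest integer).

ΔP = 1009 − 944 = 65 mb.
65^0.624 ≈ 13.529.
V ≈ 6.7 × 13.529 ≈ 90.6 kt.

91 kt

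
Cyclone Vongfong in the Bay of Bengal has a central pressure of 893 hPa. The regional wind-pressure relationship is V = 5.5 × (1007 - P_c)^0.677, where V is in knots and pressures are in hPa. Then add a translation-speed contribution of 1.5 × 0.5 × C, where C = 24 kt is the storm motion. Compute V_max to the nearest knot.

154 kt

ΔP = 1007 − 893 = 114 hPa.
114^0.677 ≈ 24.690.
V ≈ 5.5 × 24.690 ≈ 135.8 kt.
Translation term: 1.5 × 0.5 × 24 = 18 kt.
Corrected V ≈ 153.8 kt → 154 kt.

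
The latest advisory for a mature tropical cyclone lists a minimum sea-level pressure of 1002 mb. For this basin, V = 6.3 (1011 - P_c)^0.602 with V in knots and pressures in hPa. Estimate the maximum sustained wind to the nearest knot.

ΔP = 1011 − 1002 = 9 mb.
9^0.602 ≈ 3.754.
V ≈ 6.3 × 3.754 ≈ 23.6 kt.

24 kt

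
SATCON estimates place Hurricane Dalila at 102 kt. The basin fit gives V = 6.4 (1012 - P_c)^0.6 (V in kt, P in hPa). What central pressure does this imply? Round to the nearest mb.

911 mb

ΔP = (V / 6.4)^(1/0.6) = (102/6.4)^1.667.
102/6.4 = 15.938; 15.938^1.667 ≈ 100.93 mb.
P_c = 1012 − 100.93 = 911.07 ≈ 911 mb.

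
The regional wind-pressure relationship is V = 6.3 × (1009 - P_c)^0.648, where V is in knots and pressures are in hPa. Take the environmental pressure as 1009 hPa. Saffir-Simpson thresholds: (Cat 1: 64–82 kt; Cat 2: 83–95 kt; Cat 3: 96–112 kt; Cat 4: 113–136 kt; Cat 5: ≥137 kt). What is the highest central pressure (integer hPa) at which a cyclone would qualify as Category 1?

Category 1 begins at V = 64 kt.
Required ΔP = (64/6.3)^(1/0.648) = 10.159^1.543 ≈ 35.79 hPa.
P_c ≤ 1009 − 35.79 = 973.21, so the highest integer P_c is 973 hPa.

973 hPa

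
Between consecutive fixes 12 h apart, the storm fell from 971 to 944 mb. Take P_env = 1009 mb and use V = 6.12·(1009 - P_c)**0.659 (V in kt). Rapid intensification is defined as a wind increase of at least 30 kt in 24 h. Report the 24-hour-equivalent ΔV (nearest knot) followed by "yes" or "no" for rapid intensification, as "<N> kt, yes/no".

V₁: ΔP = 38, V ≈ 6.12 × 38^0.659 ≈ 67.27 kt.
V₂: ΔP = 65, V ≈ 6.12 × 65^0.659 ≈ 95.82 kt.
ΔV over 12 h = 28.55 kt → 24 h equivalent = 28.55 × 24/12 ≈ 57.10 kt.
57 kt ≥ 30 kt ⇒ rapid intensification.

57 kt, yes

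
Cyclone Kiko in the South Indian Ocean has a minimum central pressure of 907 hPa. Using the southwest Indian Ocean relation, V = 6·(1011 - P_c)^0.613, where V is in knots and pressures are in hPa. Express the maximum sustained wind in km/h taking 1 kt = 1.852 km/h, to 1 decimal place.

191.5 km/h

ΔP = 1011 − 907 = 104 hPa.
V ≈ 6 × 104^0.613 = 6 × 17.236 ≈ 103.417 kt.
103.417 × 1.852 ≈ 191.53 km/h → 191.5 km/h.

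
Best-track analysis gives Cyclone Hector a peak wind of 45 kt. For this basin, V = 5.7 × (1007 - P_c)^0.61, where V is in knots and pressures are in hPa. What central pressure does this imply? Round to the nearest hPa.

ΔP = (V / 5.7)^(1/0.61) = (45/5.7)^1.639.
45/5.7 = 7.895; 7.895^1.639 ≈ 29.58 hPa.
P_c = 1007 − 29.58 = 977.42 ≈ 977 hPa.

977 hPa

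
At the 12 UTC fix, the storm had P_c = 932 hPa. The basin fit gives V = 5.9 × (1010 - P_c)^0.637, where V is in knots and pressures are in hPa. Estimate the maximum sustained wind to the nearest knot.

ΔP = 1010 − 932 = 78 hPa.
78^0.637 ≈ 16.042.
V ≈ 5.9 × 16.042 ≈ 94.6 kt.

95 kt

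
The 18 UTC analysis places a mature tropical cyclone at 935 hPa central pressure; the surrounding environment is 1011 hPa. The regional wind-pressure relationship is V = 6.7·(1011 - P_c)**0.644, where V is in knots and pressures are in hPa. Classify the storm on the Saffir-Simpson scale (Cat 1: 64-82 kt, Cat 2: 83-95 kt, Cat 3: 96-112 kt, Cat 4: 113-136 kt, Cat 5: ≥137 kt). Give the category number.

ΔP = 1011 − 935 = 76 hPa.
V ≈ 6.7 × 76^0.644 = 6.7 × 16.26 ≈ 109 kt.
109 kt falls in the Category 3 band.

3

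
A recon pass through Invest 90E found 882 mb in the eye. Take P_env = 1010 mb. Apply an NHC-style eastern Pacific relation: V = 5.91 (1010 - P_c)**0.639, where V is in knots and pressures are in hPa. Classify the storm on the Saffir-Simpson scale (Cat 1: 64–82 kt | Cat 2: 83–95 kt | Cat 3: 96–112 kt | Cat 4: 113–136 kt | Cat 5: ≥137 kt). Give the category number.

4

ΔP = 1010 − 882 = 128 mb.
V ≈ 5.91 × 128^0.639 = 5.91 × 22.21 ≈ 131 kt.
131 kt falls in the Category 4 band.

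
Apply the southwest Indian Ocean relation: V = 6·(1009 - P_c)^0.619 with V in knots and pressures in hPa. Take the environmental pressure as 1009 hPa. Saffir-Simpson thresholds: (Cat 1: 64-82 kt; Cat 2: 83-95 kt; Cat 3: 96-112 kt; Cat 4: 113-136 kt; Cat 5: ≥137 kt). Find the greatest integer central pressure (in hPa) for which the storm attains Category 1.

963 hPa

Category 1 begins at V = 64 kt.
Required ΔP = (64/6)^(1/0.619) = 10.667^1.616 ≈ 45.79 hPa.
P_c ≤ 1009 − 45.79 = 963.21, so the highest integer P_c is 963 hPa.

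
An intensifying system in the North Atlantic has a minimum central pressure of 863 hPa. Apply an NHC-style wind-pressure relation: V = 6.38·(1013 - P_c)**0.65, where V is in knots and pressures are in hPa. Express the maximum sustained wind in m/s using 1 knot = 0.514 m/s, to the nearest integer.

ΔP = 1013 − 863 = 150 hPa.
V ≈ 6.38 × 150^0.65 = 6.38 × 25.969 ≈ 165.684 kt.
165.684 × 0.514 ≈ 85.16 m/s → 85 m/s.

85 m/s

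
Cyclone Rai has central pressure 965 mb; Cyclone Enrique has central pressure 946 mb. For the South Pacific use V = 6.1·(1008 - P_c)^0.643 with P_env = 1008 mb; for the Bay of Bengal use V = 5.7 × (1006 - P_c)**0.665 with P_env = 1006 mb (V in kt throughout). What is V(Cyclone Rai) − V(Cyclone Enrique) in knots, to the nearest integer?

-18 kt

Cyclone Rai: ΔP = 43; V ≈ 6.1 × 43^0.643 ≈ 68.49 kt.
Cyclone Enrique: ΔP = 60; V ≈ 5.7 × 60^0.665 ≈ 86.77 kt.
Difference ≈ 68.49 − 86.77 = -18.28 → -18 kt.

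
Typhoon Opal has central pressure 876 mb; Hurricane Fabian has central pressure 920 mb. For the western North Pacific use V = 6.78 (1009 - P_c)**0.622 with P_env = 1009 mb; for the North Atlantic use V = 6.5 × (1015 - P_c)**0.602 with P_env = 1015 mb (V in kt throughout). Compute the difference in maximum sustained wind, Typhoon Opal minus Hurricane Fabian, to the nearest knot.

Typhoon Opal: ΔP = 133; V ≈ 6.78 × 133^0.622 ≈ 141.99 kt.
Hurricane Fabian: ΔP = 95; V ≈ 6.5 × 95^0.602 ≈ 100.81 kt.
Difference ≈ 141.99 − 100.81 = 41.18 → 41 kt.

41 kt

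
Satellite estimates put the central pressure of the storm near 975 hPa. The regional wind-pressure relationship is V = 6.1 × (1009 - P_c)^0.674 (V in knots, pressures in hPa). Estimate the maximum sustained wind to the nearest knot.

66 kt

ΔP = 1009 − 975 = 34 hPa.
34^0.674 ≈ 10.770.
V ≈ 6.1 × 10.770 ≈ 65.7 kt.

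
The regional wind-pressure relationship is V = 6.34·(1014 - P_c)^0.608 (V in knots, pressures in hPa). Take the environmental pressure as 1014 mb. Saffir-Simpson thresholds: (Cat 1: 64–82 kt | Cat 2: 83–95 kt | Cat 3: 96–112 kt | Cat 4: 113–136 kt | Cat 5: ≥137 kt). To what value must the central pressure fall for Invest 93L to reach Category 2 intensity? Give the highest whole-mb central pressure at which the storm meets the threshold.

945 mb

Category 2 begins at V = 83 kt.
Required ΔP = (83/6.34)^(1/0.608) = 13.091^1.645 ≈ 68.73 mb.
P_c ≤ 1014 − 68.73 = 945.27, so the highest integer P_c is 945 mb.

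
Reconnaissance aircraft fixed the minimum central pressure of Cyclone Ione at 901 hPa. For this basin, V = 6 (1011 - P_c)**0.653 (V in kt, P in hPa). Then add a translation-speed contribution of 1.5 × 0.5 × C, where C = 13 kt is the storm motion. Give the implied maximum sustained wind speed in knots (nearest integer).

ΔP = 1011 − 901 = 110 hPa.
110^0.653 ≈ 21.529.
V ≈ 6 × 21.529 ≈ 129.2 kt.
Translation term: 1.5 × 0.5 × 13 = 9.75 kt.
Corrected V ≈ 138.95 kt → 139 kt.

139 kt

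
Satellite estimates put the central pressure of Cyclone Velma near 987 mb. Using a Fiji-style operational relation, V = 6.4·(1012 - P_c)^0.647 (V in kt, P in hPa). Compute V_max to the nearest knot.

51 kt

ΔP = 1012 − 987 = 25 mb.
25^0.647 ≈ 8.025.
V ≈ 6.4 × 8.025 ≈ 51.4 kt.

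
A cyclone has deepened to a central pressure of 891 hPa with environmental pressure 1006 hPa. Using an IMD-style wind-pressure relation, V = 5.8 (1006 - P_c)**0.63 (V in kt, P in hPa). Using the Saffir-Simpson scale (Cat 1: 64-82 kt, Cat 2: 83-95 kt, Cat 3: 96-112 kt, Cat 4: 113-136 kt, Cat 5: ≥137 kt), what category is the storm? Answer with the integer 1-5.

ΔP = 1006 − 891 = 115 hPa.
V ≈ 5.8 × 115^0.63 = 5.8 × 19.87 ≈ 115 kt.
115 kt falls in the Category 4 band.

4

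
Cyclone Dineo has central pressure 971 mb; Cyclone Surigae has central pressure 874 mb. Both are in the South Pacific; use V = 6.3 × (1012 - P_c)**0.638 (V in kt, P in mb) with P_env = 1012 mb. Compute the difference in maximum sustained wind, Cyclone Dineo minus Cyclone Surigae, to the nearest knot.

Cyclone Dineo: ΔP = 41; V ≈ 6.3 × 41^0.638 ≈ 67.34 kt.
Cyclone Surigae: ΔP = 138; V ≈ 6.3 × 138^0.638 ≈ 146.08 kt.
Difference ≈ 67.34 − 146.08 = -78.74 → -79 kt.

-79 kt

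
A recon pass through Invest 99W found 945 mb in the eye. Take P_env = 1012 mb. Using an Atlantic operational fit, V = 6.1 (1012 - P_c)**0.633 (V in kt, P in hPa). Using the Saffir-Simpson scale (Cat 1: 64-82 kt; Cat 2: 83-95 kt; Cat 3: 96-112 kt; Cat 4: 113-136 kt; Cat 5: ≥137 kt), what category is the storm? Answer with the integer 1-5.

ΔP = 1012 − 945 = 67 mb.
V ≈ 6.1 × 67^0.633 = 6.1 × 14.32 ≈ 87 kt.
87 kt falls in the Category 2 band.

2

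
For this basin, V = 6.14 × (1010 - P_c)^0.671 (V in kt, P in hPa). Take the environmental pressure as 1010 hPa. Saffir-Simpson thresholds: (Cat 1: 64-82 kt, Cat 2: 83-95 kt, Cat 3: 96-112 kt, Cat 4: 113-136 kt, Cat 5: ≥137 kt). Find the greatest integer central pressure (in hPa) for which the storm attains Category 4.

Category 4 begins at V = 113 kt.
Required ΔP = (113/6.14)^(1/0.671) = 18.404^1.490 ≈ 76.76 hPa.
P_c ≤ 1010 − 76.76 = 933.24, so the highest integer P_c is 933 hPa.

933 hPa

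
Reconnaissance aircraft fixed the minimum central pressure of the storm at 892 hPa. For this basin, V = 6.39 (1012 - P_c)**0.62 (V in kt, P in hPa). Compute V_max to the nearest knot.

124 kt

ΔP = 1012 − 892 = 120 hPa.
120^0.62 ≈ 19.458.
V ≈ 6.39 × 19.458 ≈ 124.3 kt.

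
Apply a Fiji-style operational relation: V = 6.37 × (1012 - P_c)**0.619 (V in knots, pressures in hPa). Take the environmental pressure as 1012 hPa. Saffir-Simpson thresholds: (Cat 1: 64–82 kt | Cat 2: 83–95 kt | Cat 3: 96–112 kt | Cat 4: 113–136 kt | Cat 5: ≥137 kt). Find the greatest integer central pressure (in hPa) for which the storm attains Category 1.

970 hPa

Category 1 begins at V = 64 kt.
Required ΔP = (64/6.37)^(1/0.619) = 10.047^1.616 ≈ 41.57 hPa.
P_c ≤ 1012 − 41.57 = 970.43, so the highest integer P_c is 970 hPa.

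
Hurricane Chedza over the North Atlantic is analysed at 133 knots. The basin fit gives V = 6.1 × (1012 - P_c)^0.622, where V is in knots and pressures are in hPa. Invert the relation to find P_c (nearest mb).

ΔP = (V / 6.1)^(1/0.622) = (133/6.1)^1.608.
133/6.1 = 21.803; 21.803^1.608 ≈ 141.89 mb.
P_c = 1012 − 141.89 = 870.11 ≈ 870 mb.

870 mb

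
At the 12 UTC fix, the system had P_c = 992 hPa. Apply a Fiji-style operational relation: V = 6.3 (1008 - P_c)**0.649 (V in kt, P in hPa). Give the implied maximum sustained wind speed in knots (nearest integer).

ΔP = 1008 − 992 = 16 hPa.
16^0.649 ≈ 6.046.
V ≈ 6.3 × 6.046 ≈ 38.1 kt.

38 kt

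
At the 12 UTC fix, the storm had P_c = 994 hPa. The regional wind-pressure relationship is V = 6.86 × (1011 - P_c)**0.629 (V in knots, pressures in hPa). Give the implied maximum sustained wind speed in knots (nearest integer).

ΔP = 1011 − 994 = 17 hPa.
17^0.629 ≈ 5.942.
V ≈ 6.86 × 5.942 ≈ 40.8 kt.

41 kt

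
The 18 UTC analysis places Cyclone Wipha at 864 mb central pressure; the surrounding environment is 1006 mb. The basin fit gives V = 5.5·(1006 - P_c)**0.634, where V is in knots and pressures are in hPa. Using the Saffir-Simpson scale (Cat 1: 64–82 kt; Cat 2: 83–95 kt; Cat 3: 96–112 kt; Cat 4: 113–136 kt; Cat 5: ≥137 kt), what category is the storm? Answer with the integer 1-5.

ΔP = 1006 − 864 = 142 mb.
V ≈ 5.5 × 142^0.634 = 5.5 × 23.15 ≈ 127 kt.
127 kt falls in the Category 4 band.

4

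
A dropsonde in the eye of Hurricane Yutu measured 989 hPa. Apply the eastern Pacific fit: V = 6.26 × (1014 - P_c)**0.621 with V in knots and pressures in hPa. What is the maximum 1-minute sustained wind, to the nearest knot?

ΔP = 1014 − 989 = 25 hPa.
25^0.621 ≈ 7.381.
V ≈ 6.26 × 7.381 ≈ 46.2 kt.

46 kt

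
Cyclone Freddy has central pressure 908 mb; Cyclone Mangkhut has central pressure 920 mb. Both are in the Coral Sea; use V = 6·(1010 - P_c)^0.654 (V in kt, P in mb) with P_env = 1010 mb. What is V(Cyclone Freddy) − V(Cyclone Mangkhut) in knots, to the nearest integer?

10 kt

Cyclone Freddy: ΔP = 102; V ≈ 6 × 102^0.654 ≈ 123.53 kt.
Cyclone Mangkhut: ΔP = 90; V ≈ 6 × 90^0.654 ≈ 113.82 kt.
Difference ≈ 123.53 − 113.82 = 9.71 → 10 kt.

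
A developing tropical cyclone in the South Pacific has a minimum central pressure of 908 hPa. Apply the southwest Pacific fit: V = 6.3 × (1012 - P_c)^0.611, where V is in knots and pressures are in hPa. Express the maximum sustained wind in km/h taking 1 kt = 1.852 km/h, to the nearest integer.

ΔP = 1012 − 908 = 104 hPa.
V ≈ 6.3 × 104^0.611 = 6.3 × 17.077 ≈ 107.584 kt.
107.584 × 1.852 ≈ 199.25 km/h → 199 km/h.

199 km/h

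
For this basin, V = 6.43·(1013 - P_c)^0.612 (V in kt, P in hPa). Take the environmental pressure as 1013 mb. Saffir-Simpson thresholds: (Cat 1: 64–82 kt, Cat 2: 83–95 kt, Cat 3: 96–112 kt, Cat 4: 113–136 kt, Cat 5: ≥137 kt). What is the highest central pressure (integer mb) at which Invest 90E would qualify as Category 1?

Category 1 begins at V = 64 kt.
Required ΔP = (64/6.43)^(1/0.612) = 9.953^1.634 ≈ 42.72 mb.
P_c ≤ 1013 − 42.72 = 970.28, so the highest integer P_c is 970 mb.

970 mb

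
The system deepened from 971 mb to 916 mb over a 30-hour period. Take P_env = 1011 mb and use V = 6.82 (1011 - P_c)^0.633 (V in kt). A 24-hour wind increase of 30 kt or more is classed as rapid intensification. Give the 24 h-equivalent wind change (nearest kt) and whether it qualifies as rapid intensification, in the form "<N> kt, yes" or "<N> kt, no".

41 kt, yes

V₁: ΔP = 40, V ≈ 6.82 × 40^0.633 ≈ 70.45 kt.
V₂: ΔP = 95, V ≈ 6.82 × 95^0.633 ≈ 121.81 kt.
ΔV over 30 h = 51.36 kt → 24 h equivalent = 51.36 × 24/30 ≈ 41.09 kt.
41 kt ≥ 30 kt ⇒ rapid intensification.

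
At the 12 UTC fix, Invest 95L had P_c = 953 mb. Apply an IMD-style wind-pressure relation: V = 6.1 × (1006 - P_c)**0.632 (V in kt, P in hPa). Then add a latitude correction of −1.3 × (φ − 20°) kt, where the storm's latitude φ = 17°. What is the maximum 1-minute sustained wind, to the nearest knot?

79 kt

ΔP = 1006 − 953 = 53 mb.
53^0.632 ≈ 12.295.
V ≈ 6.1 × 12.295 ≈ 75.0 kt.
Latitude correction: −1.3 × (17 − 20) = 3.9 kt.
Corrected V ≈ 78.9 kt → 79 kt.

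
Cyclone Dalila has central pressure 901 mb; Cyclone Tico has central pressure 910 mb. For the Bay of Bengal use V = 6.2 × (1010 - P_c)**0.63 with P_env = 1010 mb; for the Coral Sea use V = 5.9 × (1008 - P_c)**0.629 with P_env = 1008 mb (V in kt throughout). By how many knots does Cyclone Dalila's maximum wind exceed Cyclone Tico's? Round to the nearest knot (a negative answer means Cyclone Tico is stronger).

14 kt

Cyclone Dalila: ΔP = 109; V ≈ 6.2 × 109^0.63 ≈ 119.12 kt.
Cyclone Tico: ΔP = 98; V ≈ 5.9 × 98^0.629 ≈ 105.52 kt.
Difference ≈ 119.12 − 105.52 = 13.60 → 14 kt.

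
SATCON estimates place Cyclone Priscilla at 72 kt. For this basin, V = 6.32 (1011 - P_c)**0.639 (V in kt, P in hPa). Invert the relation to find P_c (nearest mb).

ΔP = (V / 6.32)^(1/0.639) = (72/6.32)^1.565.
72/6.32 = 11.392; 11.392^1.565 ≈ 45.03 mb.
P_c = 1011 − 45.03 = 965.97 ≈ 966 mb.

966 mb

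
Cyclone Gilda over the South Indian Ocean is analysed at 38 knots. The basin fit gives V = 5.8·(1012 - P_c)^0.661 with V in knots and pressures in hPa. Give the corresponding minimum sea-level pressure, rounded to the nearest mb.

995 mb

ΔP = (V / 5.8)^(1/0.661) = (38/5.8)^1.513.
38/5.8 = 6.552; 6.552^1.513 ≈ 17.18 mb.
P_c = 1012 − 17.18 = 994.82 ≈ 995 mb.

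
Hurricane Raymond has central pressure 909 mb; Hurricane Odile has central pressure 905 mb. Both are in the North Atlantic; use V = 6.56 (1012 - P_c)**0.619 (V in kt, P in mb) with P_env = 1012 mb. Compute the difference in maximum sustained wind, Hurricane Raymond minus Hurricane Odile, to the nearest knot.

-3 kt

Hurricane Raymond: ΔP = 103; V ≈ 6.56 × 103^0.619 ≈ 115.57 kt.
Hurricane Odile: ΔP = 107; V ≈ 6.56 × 107^0.619 ≈ 118.33 kt.
Difference ≈ 115.57 − 118.33 = -2.76 → -3 kt.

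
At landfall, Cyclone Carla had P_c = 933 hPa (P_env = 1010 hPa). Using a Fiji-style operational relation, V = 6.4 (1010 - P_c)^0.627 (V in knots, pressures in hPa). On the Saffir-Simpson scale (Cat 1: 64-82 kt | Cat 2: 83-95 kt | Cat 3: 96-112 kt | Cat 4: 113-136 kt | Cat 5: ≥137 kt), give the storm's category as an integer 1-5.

ΔP = 1010 − 933 = 77 hPa.
V ≈ 6.4 × 77^0.627 = 6.4 × 15.23 ≈ 98 kt.
98 kt falls in the Category 3 band.

3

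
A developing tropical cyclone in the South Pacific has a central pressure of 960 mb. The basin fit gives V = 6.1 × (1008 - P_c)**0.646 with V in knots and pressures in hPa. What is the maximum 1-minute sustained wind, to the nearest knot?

ΔP = 1008 − 960 = 48 mb.
48^0.646 ≈ 12.192.
V ≈ 6.1 × 12.192 ≈ 74.4 kt.

74 kt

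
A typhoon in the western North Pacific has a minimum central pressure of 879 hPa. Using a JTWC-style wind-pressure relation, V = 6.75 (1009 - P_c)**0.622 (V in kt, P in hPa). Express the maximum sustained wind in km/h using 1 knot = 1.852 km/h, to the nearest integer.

ΔP = 1009 − 879 = 130 hPa.
V ≈ 6.75 × 130^0.622 = 6.75 × 20.648 ≈ 139.372 kt.
139.372 × 1.852 ≈ 258.12 km/h → 258 km/h.

258 km/h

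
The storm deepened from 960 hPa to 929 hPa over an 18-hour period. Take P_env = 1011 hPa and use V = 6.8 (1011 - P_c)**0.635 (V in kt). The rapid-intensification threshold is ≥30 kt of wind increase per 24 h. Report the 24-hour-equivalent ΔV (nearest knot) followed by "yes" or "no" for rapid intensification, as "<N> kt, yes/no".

V₁: ΔP = 51, V ≈ 6.8 × 51^0.635 ≈ 82.57 kt.
V₂: ΔP = 82, V ≈ 6.8 × 82^0.635 ≈ 111.63 kt.
ΔV over 18 h = 29.06 kt → 24 h equivalent = 29.06 × 24/18 ≈ 38.75 kt.
39 kt ≥ 30 kt ⇒ rapid intensification.

39 kt, yes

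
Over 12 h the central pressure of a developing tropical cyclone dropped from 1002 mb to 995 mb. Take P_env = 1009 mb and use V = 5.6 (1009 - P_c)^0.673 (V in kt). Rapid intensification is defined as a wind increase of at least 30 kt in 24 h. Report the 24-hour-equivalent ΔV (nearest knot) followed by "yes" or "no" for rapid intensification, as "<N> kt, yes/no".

V₁: ΔP = 7, V ≈ 5.6 × 7^0.673 ≈ 20.75 kt.
V₂: ΔP = 14, V ≈ 5.6 × 14^0.673 ≈ 33.08 kt.
ΔV over 12 h = 12.33 kt → 24 h equivalent = 12.33 × 24/12 ≈ 24.66 kt.
25 kt < 30 kt ⇒ not rapid intensification.

25 kt, no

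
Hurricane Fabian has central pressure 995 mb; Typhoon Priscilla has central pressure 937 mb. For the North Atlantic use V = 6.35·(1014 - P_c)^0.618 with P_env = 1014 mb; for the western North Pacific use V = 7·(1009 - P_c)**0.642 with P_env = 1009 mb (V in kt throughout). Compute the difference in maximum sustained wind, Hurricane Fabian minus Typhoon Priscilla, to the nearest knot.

-70 kt

Hurricane Fabian: ΔP = 19; V ≈ 6.35 × 19^0.618 ≈ 39.18 kt.
Typhoon Priscilla: ΔP = 72; V ≈ 7 × 72^0.642 ≈ 109.02 kt.
Difference ≈ 39.18 − 109.02 = -69.84 → -70 kt.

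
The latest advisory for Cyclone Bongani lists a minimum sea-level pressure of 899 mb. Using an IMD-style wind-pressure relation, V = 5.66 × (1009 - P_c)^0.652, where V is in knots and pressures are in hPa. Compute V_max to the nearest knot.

ΔP = 1009 − 899 = 110 mb.
110^0.652 ≈ 21.428.
V ≈ 5.66 × 21.428 ≈ 121.3 kt.

121 kt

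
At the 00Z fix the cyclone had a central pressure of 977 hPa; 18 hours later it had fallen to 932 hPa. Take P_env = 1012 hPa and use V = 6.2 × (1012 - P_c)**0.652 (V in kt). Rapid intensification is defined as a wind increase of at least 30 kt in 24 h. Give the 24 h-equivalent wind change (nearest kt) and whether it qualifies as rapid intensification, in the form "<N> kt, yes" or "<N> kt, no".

V₁: ΔP = 35, V ≈ 6.2 × 35^0.652 ≈ 62.97 kt.
V₂: ΔP = 80, V ≈ 6.2 × 80^0.652 ≈ 107.95 kt.
ΔV over 18 h = 44.98 kt → 24 h equivalent = 44.98 × 24/18 ≈ 59.97 kt.
60 kt ≥ 30 kt ⇒ rapid intensification.

60 kt, yes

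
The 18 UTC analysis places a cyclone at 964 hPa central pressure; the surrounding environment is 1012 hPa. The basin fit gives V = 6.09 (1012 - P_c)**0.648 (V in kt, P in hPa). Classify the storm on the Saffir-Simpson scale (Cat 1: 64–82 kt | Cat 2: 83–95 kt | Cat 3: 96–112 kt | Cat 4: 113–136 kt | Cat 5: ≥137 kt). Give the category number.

1

ΔP = 1012 − 964 = 48 hPa.
V ≈ 6.09 × 48^0.648 = 6.09 × 12.29 ≈ 75 kt.
75 kt falls in the Category 1 band.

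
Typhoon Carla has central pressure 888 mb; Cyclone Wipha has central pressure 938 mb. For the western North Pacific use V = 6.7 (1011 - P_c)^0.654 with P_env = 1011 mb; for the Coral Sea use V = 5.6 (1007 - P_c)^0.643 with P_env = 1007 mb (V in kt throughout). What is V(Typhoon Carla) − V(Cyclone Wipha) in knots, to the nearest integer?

Typhoon Carla: ΔP = 123; V ≈ 6.7 × 123^0.654 ≈ 155.91 kt.
Cyclone Wipha: ΔP = 69; V ≈ 5.6 × 69^0.643 ≈ 85.23 kt.
Difference ≈ 155.91 − 85.23 = 70.68 → 71 kt.

71 kt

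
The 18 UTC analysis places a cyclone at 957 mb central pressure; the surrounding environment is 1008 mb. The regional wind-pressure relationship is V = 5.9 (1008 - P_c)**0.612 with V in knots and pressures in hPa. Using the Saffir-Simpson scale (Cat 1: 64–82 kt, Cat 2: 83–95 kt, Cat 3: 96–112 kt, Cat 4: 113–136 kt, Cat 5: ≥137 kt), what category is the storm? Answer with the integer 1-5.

ΔP = 1008 − 957 = 51 mb.
V ≈ 5.9 × 51^0.612 = 5.9 × 11.09 ≈ 65 kt.
65 kt falls in the Category 1 band.

1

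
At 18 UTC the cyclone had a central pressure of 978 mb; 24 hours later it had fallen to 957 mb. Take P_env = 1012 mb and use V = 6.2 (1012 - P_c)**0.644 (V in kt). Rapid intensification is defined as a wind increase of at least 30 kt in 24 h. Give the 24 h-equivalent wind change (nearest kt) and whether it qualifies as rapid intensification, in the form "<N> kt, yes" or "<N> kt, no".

22 kt, no

V₁: ΔP = 34, V ≈ 6.2 × 34^0.644 ≈ 60.07 kt.
V₂: ΔP = 55, V ≈ 6.2 × 55^0.644 ≈ 81.88 kt.
ΔV over 24 h = 21.81 kt → 24 h equivalent = 21.81 × 24/24 ≈ 21.81 kt.
22 kt < 30 kt ⇒ not rapid intensification.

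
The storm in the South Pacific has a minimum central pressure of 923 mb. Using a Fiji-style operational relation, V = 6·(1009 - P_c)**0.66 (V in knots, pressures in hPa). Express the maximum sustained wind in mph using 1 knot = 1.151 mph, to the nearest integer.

131 mph

ΔP = 1009 − 923 = 86 mb.
V ≈ 6 × 86^0.66 = 6 × 18.913 ≈ 113.480 kt.
113.480 × 1.151 ≈ 130.62 mph → 131 mph.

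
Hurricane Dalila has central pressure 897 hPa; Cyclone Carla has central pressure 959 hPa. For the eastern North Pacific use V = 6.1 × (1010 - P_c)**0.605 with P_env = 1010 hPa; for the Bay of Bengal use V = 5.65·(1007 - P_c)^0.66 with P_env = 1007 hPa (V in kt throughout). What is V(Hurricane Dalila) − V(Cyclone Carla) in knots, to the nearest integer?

34 kt

Hurricane Dalila: ΔP = 113; V ≈ 6.1 × 113^0.605 ≈ 106.52 kt.
Cyclone Carla: ΔP = 48; V ≈ 5.65 × 48^0.66 ≈ 72.72 kt.
Difference ≈ 106.52 − 72.72 = 33.80 → 34 kt.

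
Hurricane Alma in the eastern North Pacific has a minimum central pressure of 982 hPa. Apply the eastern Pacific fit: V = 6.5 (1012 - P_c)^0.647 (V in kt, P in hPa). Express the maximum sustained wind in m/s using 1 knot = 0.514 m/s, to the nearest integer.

ΔP = 1012 − 982 = 30 hPa.
V ≈ 6.5 × 30^0.647 = 6.5 × 9.030 ≈ 58.696 kt.
58.696 × 0.514 ≈ 30.17 m/s → 30 m/s.

30 m/s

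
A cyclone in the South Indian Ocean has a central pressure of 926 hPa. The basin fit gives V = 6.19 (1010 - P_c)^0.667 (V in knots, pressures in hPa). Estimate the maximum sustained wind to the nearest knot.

ΔP = 1010 − 926 = 84 hPa.
84^0.667 ≈ 19.209.
V ≈ 6.19 × 19.209 ≈ 118.9 kt.

119 kt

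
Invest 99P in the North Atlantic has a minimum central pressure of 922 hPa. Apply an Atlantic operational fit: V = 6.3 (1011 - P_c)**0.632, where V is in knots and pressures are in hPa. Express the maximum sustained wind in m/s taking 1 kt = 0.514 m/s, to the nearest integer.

55 m/s

ΔP = 1011 − 922 = 89 hPa.
V ≈ 6.3 × 89^0.632 = 6.3 × 17.061 ≈ 107.487 kt.
107.487 × 0.514 ≈ 55.25 m/s → 55 m/s.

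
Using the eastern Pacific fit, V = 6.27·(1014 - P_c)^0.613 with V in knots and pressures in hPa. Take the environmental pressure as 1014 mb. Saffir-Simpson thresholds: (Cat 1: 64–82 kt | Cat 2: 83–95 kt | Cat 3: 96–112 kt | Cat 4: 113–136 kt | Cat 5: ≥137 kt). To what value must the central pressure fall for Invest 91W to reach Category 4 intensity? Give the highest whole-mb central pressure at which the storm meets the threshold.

902 mb

Category 4 begins at V = 113 kt.
Required ΔP = (113/6.27)^(1/0.613) = 18.022^1.631 ≈ 111.85 mb.
P_c ≤ 1014 − 111.85 = 902.15, so the highest integer P_c is 902 mb.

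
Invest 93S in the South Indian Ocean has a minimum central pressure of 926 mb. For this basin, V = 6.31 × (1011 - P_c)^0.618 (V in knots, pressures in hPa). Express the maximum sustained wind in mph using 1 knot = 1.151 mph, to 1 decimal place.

ΔP = 1011 − 926 = 85 mb.
V ≈ 6.31 × 85^0.618 = 6.31 × 15.573 ≈ 98.268 kt.
98.268 × 1.151 ≈ 113.11 mph → 113.1 mph.

113.1 mph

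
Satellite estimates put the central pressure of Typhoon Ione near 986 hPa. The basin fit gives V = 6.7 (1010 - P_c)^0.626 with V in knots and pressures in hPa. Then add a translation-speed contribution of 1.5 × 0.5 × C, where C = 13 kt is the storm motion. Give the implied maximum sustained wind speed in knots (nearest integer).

ΔP = 1010 − 986 = 24 hPa.
24^0.626 ≈ 7.312.
V ≈ 6.7 × 7.312 ≈ 49.0 kt.
Translation term: 1.5 × 0.5 × 13 = 9.75 kt.
Corrected V ≈ 58.75 kt → 59 kt.

59 kt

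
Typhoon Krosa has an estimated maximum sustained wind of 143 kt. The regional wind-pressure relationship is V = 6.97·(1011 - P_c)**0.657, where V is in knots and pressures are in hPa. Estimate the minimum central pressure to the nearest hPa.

ΔP = (V / 6.97)^(1/0.657) = (143/6.97)^1.522.
143/6.97 = 20.516; 20.516^1.522 ≈ 99.34 hPa.
P_c = 1011 − 99.34 = 911.66 ≈ 912 hPa.

912 hPa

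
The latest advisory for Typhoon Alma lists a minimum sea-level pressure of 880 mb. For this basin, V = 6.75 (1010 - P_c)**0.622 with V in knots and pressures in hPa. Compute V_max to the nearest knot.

139 kt

ΔP = 1010 − 880 = 130 mb.
130^0.622 ≈ 20.648.
V ≈ 6.75 × 20.648 ≈ 139.4 kt.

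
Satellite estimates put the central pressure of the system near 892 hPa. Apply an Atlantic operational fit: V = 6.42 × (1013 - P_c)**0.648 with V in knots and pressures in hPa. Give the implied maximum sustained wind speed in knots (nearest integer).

144 kt

ΔP = 1013 − 892 = 121 hPa.
121^0.648 ≈ 22.369.
V ≈ 6.42 × 22.369 ≈ 143.6 kt.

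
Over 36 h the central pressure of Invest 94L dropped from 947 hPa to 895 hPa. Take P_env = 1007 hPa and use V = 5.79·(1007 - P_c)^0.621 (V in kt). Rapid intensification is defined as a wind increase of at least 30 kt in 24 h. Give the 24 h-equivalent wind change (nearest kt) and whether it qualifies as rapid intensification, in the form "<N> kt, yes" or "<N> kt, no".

23 kt, no

V₁: ΔP = 60, V ≈ 5.79 × 60^0.621 ≈ 73.61 kt.
V₂: ΔP = 112, V ≈ 5.79 × 112^0.621 ≈ 108.45 kt.
ΔV over 36 h = 34.84 kt → 24 h equivalent = 34.84 × 24/36 ≈ 23.23 kt.
23 kt < 30 kt ⇒ not rapid intensification.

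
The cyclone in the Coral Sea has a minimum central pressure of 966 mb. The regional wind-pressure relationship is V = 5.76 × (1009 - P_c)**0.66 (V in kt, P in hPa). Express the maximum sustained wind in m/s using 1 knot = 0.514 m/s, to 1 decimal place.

35.4 m/s

ΔP = 1009 − 966 = 43 mb.
V ≈ 5.76 × 43^0.66 = 5.76 × 11.970 ≈ 68.946 kt.
68.946 × 0.514 ≈ 35.44 m/s → 35.4 m/s.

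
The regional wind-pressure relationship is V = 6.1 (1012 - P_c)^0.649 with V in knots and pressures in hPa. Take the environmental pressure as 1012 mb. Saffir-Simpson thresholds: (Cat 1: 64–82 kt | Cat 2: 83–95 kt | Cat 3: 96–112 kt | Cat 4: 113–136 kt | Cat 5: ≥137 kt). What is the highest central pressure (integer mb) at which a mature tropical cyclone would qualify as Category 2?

956 mb

Category 2 begins at V = 83 kt.
Required ΔP = (83/6.1)^(1/0.649) = 13.607^1.541 ≈ 55.84 mb.
P_c ≤ 1012 − 55.84 = 956.16, so the highest integer P_c is 956 mb.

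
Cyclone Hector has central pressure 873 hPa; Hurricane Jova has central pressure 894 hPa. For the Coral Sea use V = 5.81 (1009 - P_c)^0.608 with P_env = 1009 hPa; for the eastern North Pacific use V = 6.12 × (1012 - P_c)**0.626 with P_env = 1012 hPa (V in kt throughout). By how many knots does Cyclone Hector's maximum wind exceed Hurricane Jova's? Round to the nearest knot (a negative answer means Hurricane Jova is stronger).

-6 kt

Cyclone Hector: ΔP = 136; V ≈ 5.81 × 136^0.608 ≈ 115.18 kt.
Hurricane Jova: ΔP = 118; V ≈ 6.12 × 118^0.626 ≈ 121.27 kt.
Difference ≈ 115.18 − 121.27 = -6.09 → -6 kt.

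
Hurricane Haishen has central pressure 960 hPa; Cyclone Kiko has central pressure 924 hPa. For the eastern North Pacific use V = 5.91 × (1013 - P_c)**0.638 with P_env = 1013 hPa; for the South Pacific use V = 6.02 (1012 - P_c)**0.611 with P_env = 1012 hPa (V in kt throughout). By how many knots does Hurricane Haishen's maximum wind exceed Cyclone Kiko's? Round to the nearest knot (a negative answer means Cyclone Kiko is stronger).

-18 kt

Hurricane Haishen: ΔP = 53; V ≈ 5.91 × 53^0.638 ≈ 74.42 kt.
Cyclone Kiko: ΔP = 88; V ≈ 6.02 × 88^0.611 ≈ 92.83 kt.
Difference ≈ 74.42 − 92.83 = -18.41 → -18 kt.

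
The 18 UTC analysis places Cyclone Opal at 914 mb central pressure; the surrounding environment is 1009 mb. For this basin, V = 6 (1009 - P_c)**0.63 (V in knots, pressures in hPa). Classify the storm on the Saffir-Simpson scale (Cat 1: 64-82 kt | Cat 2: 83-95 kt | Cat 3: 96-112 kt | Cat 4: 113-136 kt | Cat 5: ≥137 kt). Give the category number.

3

ΔP = 1009 − 914 = 95 mb.
V ≈ 6 × 95^0.63 = 6 × 17.62 ≈ 106 kt.
106 kt falls in the Category 3 band.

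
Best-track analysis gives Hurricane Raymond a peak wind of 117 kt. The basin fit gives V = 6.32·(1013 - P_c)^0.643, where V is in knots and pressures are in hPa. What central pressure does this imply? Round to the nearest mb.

919 mb

ΔP = (V / 6.32)^(1/0.643) = (117/6.32)^1.555.
117/6.32 = 18.513; 18.513^1.555 ≈ 93.58 mb.
P_c = 1013 − 93.58 = 919.42 ≈ 919 mb.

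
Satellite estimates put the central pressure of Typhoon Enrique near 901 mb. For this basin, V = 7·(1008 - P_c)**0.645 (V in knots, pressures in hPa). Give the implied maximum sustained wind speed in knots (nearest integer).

ΔP = 1008 − 901 = 107 mb.
107^0.645 ≈ 20.368.
V ≈ 7 × 20.368 ≈ 142.6 kt.

143 kt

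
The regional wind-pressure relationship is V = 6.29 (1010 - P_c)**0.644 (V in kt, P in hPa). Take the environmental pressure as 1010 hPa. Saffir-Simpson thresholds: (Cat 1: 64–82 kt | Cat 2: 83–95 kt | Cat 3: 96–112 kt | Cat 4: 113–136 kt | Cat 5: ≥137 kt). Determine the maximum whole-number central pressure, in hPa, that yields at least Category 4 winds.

921 hPa

Category 4 begins at V = 113 kt.
Required ΔP = (113/6.29)^(1/0.644) = 17.965^1.553 ≈ 88.69 hPa.
P_c ≤ 1010 − 88.69 = 921.31, so the highest integer P_c is 921 hPa.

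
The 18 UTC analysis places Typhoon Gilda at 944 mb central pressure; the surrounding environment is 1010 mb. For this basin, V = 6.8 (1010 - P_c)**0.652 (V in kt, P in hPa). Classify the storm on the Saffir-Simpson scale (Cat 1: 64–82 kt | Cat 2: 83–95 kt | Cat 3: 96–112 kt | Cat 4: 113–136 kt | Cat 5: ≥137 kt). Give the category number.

3

ΔP = 1010 − 944 = 66 mb.
V ≈ 6.8 × 66^0.652 = 6.8 × 15.36 ≈ 104 kt.
104 kt falls in the Category 3 band.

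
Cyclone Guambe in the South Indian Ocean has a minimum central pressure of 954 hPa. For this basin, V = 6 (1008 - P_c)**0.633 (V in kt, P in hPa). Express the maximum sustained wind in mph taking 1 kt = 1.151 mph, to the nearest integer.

ΔP = 1008 − 954 = 54 hPa.
V ≈ 6 × 54^0.633 = 6 × 12.491 ≈ 74.947 kt.
74.947 × 1.151 ≈ 86.26 mph → 86 mph.

86 mph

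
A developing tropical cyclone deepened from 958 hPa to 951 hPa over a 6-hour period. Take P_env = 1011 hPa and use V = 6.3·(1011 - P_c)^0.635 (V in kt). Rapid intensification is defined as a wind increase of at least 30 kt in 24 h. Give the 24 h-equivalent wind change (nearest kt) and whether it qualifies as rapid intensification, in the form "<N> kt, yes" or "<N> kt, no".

V₁: ΔP = 53, V ≈ 6.3 × 53^0.635 ≈ 78.39 kt.
V₂: ΔP = 60, V ≈ 6.3 × 60^0.635 ≈ 84.81 kt.
ΔV over 6 h = 6.42 kt → 24 h equivalent = 6.42 × 24/6 ≈ 25.68 kt.
26 kt < 30 kt ⇒ not rapid intensification.

26 kt, no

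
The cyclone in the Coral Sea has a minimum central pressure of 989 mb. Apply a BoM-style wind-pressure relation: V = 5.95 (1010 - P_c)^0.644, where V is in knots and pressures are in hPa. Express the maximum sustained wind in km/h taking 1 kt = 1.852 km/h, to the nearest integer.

78 km/h

ΔP = 1010 − 989 = 21 mb.
V ≈ 5.95 × 21^0.644 = 5.95 × 7.104 ≈ 42.269 kt.
42.269 × 1.852 ≈ 78.28 km/h → 78 km/h.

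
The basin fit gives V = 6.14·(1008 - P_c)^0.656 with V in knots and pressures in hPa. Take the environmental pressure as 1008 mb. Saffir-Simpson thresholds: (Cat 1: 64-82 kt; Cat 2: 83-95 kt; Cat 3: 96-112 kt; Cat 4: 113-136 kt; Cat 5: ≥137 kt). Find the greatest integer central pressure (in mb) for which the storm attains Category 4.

923 mb

Category 4 begins at V = 113 kt.
Required ΔP = (113/6.14)^(1/0.656) = 18.404^1.524 ≈ 84.77 mb.
P_c ≤ 1008 − 84.77 = 923.23, so the highest integer P_c is 923 mb.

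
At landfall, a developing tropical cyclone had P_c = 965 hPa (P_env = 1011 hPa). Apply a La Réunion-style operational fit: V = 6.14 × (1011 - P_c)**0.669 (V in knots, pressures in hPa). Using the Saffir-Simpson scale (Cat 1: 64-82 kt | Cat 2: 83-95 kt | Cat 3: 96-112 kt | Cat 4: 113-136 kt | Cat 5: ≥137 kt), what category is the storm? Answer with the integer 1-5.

1

ΔP = 1011 − 965 = 46 hPa.
V ≈ 6.14 × 46^0.669 = 6.14 × 12.95 ≈ 80 kt.
80 kt falls in the Category 1 band.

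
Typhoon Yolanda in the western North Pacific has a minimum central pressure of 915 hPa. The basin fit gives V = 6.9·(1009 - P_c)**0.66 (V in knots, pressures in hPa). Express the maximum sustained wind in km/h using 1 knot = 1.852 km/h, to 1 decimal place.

ΔP = 1009 − 915 = 94 hPa.
V ≈ 6.9 × 94^0.66 = 6.9 × 20.057 ≈ 138.393 kt.
138.393 × 1.852 ≈ 256.30 km/h → 256.3 km/h.

256.3 km/h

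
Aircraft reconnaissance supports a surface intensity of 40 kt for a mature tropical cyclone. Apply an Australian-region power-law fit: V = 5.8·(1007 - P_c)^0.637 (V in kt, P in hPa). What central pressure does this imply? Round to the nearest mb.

ΔP = (V / 5.8)^(1/0.637) = (40/5.8)^1.570.
40/5.8 = 6.897; 6.897^1.570 ≈ 20.73 mb.
P_c = 1007 − 20.73 = 986.27 ≈ 986 mb.

986 mb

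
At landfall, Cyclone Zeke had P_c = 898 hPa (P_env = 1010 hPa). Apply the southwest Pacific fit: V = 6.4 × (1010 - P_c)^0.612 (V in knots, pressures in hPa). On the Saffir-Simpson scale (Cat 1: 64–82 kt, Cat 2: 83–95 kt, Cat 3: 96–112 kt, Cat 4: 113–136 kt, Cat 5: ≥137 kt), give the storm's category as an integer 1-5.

ΔP = 1010 − 898 = 112 hPa.
V ≈ 6.4 × 112^0.612 = 6.4 × 17.95 ≈ 115 kt.
115 kt falls in the Category 4 band.

4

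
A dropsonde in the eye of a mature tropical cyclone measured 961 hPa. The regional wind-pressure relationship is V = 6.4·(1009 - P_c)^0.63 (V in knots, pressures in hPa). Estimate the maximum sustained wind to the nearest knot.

ΔP = 1009 − 961 = 48 hPa.
48^0.63 ≈ 11.460.
V ≈ 6.4 × 11.460 ≈ 73.3 kt.

73 kt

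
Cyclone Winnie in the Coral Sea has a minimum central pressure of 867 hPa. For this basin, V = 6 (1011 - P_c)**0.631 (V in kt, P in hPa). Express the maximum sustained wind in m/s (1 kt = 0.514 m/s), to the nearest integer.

71 m/s

ΔP = 1011 − 867 = 144 hPa.
V ≈ 6 × 144^0.631 = 6 × 23.011 ≈ 138.063 kt.
138.063 × 0.514 ≈ 70.96 m/s → 71 m/s.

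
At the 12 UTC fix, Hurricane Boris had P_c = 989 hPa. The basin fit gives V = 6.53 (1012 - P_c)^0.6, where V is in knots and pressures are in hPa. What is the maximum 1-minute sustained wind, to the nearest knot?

43 kt

ΔP = 1012 − 989 = 23 hPa.
23^0.6 ≈ 6.562.
V ≈ 6.53 × 6.562 ≈ 42.8 kt.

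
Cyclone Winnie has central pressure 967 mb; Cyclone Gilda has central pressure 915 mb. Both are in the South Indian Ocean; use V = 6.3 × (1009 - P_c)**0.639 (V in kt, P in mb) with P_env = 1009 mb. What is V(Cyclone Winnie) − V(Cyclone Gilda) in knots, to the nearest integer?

-46 kt

Cyclone Winnie: ΔP = 42; V ≈ 6.3 × 42^0.639 ≈ 68.64 kt.
Cyclone Gilda: ΔP = 94; V ≈ 6.3 × 94^0.639 ≈ 114.86 kt.
Difference ≈ 68.64 − 114.86 = -46.22 → -46 kt.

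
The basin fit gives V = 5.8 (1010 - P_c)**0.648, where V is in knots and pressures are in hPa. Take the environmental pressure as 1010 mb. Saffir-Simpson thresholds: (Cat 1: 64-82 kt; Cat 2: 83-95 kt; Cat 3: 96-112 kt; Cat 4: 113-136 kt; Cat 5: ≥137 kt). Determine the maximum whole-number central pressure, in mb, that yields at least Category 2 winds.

949 mb

Category 2 begins at V = 83 kt.
Required ΔP = (83/5.8)^(1/0.648) = 14.310^1.543 ≈ 60.73 mb.
P_c ≤ 1010 − 60.73 = 949.27, so the highest integer P_c is 949 mb.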